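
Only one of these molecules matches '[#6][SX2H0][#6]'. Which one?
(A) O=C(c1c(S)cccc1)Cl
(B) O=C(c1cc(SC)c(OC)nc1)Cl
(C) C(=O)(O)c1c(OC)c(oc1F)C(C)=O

[#6][SX2H0][#6] describes an aliphatic sulfur bridging two carbons with no H on the sulfur (a thioether).
(A) has a thiol (-SH) but the sulfur has H1, not H0 bridging two carbons.
(B) contains a methylthio ether (-SCH3), which satisfies every atom and bond constraint.
(C) has a methoxy ether (-OCH3) but the bridging atom is O, not S.
So the answer is (B).

B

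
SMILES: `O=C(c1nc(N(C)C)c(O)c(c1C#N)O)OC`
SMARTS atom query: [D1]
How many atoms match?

The query [D1] means: atom with exactly one heavy-atom neighbour (degree 1).
Check the 17 heavy atoms by environment: 1× n (aromatic, D2) → no; 5× c (aromatic, D3) → no; 1× C (D2) → no; 1× N (D1) → match; 3× O (D1) → match; 1× C (D3) → no; 1× O (D2) → no; 3× C (D1) → match; 1× N (D3) → no.
Summing the matching environments: 1 + 3 + 3 = 7 matching atoms.

7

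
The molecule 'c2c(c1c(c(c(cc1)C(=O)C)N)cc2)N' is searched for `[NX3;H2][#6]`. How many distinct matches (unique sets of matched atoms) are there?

2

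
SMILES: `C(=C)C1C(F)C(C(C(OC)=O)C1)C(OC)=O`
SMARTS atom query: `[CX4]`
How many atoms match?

The query [CX4] means: C with X4: aliphatic carbon with exactly 4 total connections (bonds + H).
Check the 16 heavy atoms by environment: 7× C (X4) → match; 1× F (X1) → no; 4× C (X3) → no; 2× O (X1) → no; 2× O (X2) → no.
That gives 7 matching atoms.

7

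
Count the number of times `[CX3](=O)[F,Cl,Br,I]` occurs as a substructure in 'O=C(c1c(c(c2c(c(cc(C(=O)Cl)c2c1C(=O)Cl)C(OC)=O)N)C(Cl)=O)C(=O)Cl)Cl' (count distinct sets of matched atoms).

5

[CX3](=O)[F,Cl,Br,I] is the SMARTS for an acyl halide: a carbonyl carbon bonded to a halogen.
The molecule carries 5 separate instances of an acyl chloride (-C(=O)Cl) meeting every constraint; each maps to a distinct set of atoms, giving 5 matches.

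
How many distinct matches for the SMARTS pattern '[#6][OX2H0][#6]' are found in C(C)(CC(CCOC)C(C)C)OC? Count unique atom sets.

[#6][OX2H0][#6] is the SMARTS for an ether: an aliphatic oxygen bridging two carbons with no H on the oxygen.
The molecule carries 2 separate instances of a methoxy ether (-OCH3) meeting every constraint; each maps to a distinct set of atoms, giving 2 matches.

2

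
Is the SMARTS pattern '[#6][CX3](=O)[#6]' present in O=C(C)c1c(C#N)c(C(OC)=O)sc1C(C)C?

Yes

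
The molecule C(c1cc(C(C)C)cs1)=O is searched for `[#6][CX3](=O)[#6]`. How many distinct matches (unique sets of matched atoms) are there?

0

[#6][CX3](=O)[#6] is the SMARTS for a ketone: a carbonyl carbon (no H) flanked by two carbons.
The molecule has an aldehyde (-CHO), but the carbonyl carbon has H1, so it is not flanked by two carbons; nothing else fits, so there are 0 matches.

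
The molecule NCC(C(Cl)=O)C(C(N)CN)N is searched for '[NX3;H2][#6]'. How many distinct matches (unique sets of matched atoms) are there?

4

[NX3;H2][#6] is the SMARTS for a primary amine: a trivalent nitrogen with two H attached to carbon.
The molecule carries 4 separate instances of a primary amino group (-NH2) meeting every constraint; each maps to a distinct set of atoms, giving 4 matches.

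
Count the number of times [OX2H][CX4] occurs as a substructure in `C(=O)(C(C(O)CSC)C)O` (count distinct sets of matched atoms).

[OX2H][CX4] is the SMARTS for an aliphatic alcohol: a hydroxyl oxygen bound to an sp3 (X4) carbon.
Exactly one fragment in the molecule meets all constraints, giving 1 match.

1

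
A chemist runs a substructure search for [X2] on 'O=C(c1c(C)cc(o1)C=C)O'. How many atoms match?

The query [X2] means: any atom with exactly two total connections (bonds + H).
Check the 11 heavy atoms by environment: 1× o (aromatic, X2) → match; 4× c (aromatic, X3) → no; 3× C (X3) → no; 1× O (X1) → no; 1× O (X2) → match; 1× C (X4) → no.
Summing the matching environments: 1 + 1 = 2 matching atoms.

2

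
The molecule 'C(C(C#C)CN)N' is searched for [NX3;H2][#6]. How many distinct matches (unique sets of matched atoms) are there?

2

[NX3;H2][#6] is the SMARTS for a primary amine: a trivalent nitrogen with two H attached to carbon.
The molecule carries 2 separate instances of a primary amino group (-NH2) meeting every constraint; each maps to a distinct set of atoms, giving 2 matches.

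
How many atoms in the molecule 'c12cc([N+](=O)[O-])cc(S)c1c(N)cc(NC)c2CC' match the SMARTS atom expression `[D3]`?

The query [D3] means: atom with exactly three heavy-atom neighbours.
Check the 19 heavy atoms by environment: 7× c (aromatic, D3) → match; 3× c (aromatic, D2) → no; 1× C (D2) → no; 2× C (D1) → no; 1× N (D2) → no; 1× N (charge +1, D3) → match; 1× O (charge -1, D1) → no; 1× O (D1) → no; 1× S (D1) → no; 1× N (D1) → no.
Summing the matching environments: 7 + 1 = 8 matching atoms.

8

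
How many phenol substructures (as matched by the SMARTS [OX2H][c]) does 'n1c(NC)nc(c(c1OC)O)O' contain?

2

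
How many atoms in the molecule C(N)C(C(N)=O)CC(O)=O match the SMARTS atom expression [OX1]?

The query [OX1] means: aliphatic oxygen with one total connection — typically a carbonyl =O or an oxide.
Check the 10 heavy atoms by environment: 3× C (X4) → no; 2× N (X3) → no; 2× C (X3) → no; 2× O (X1) → match; 1× O (X2) → no.
That gives 2 matching atoms.

2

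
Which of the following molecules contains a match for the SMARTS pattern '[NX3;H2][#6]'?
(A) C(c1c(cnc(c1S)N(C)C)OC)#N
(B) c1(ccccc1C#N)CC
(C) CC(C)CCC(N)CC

C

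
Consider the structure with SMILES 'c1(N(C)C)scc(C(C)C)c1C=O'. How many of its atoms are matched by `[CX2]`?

0

Check the 13 heavy atoms by environment: 1× s (aromatic, X2) → no; 4× c (aromatic, X3) → no; 5× C (X4) → no; 1× N (X3) → no; 1× C (X3) → no; 1× O (X1) → no.
No environment satisfies the query, so 0 matching atoms.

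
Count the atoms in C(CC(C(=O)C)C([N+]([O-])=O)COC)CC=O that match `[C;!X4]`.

2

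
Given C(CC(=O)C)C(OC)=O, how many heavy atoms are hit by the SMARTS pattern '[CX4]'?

4

The query [CX4] means: C with X4: aliphatic carbon with exactly 4 total connections (bonds + H).
Check the 9 heavy atoms by environment: 4× C (X4) → match; 2× C (X3) → no; 2× O (X1) → no; 1× O (X2) → no.
That gives 4 matching atoms.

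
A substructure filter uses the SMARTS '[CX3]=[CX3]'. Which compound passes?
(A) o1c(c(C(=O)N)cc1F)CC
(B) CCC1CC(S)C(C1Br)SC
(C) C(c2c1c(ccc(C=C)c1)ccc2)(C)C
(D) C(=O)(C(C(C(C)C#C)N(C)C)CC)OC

[CX3]=[CX3] describes a non-aromatic C=C double bond between two sp2 carbons (an alkene).
(A) has an ethyl group (-CH2CH3) but its C-C bond is a single bond between CX4 carbons, not CX3=CX3.
(B) has an ethyl group (-CH2CH3) but its C-C bond is a single bond between CX4 carbons, not CX3=CX3.
(C) contains a vinyl group (-CH=CH2), which satisfies every atom and bond constraint.
(D) has an ethynyl group (-C#CH) but the C-C bond is a triple bond, not a double bond.
So the answer is (C).

C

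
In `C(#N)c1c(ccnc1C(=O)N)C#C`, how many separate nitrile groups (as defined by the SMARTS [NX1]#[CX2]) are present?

1

[NX1]#[CX2] is the SMARTS for a nitrile: a nitrogen triple-bonded to a two-connected carbon.
Exactly one fragment in the molecule meets all constraints, giving 1 match.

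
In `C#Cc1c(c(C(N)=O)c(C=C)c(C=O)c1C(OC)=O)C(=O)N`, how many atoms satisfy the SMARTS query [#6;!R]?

9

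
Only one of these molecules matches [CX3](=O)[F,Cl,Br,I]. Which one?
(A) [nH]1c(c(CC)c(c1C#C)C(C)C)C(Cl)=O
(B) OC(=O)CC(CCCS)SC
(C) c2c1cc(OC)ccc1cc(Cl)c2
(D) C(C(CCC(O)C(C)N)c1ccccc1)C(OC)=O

A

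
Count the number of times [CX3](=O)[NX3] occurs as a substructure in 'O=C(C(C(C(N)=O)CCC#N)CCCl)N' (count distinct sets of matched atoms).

2

[CX3](=O)[NX3] is the SMARTS for an amide: a carbonyl carbon bonded to a trivalent nitrogen.
The molecule carries 2 separate instances of a primary amide (-C(=O)NH2) meeting every constraint; each maps to a distinct set of atoms, giving 2 matches.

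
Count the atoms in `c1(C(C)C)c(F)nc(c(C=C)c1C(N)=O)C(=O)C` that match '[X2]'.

1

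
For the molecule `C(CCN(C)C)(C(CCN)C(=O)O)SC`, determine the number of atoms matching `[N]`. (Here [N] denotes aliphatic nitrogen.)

2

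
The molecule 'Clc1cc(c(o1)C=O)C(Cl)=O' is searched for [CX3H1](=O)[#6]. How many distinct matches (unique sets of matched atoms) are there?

1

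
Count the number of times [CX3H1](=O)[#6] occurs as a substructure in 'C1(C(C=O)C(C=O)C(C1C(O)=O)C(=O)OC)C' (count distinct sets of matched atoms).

[CX3H1](=O)[#6] is the SMARTS for an aldehyde: an sp2 carbon with one H, double-bonded to O and single-bonded to carbon.
The molecule carries 2 separate instances of an aldehyde (-CHO) meeting every constraint; each maps to a distinct set of atoms, giving 2 matches.

2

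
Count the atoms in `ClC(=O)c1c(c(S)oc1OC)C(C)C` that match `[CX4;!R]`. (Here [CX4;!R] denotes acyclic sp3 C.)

4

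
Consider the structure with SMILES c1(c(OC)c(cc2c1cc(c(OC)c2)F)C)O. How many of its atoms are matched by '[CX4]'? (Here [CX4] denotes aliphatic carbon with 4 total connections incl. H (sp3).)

3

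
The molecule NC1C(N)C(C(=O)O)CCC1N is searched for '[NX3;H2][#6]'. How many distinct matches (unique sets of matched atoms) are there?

3

[NX3;H2][#6] is the SMARTS for a primary amine: a trivalent nitrogen with two H attached to carbon.
The molecule carries 3 separate instances of a primary amino group (-NH2) meeting every constraint; each maps to a distinct set of atoms, giving 3 matches.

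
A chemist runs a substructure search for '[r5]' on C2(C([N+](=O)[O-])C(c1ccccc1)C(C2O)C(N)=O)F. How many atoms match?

5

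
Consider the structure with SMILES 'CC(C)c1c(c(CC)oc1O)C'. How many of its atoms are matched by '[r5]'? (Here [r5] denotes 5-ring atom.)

5

The query [r5] means: r5 matches atoms in a five-membered ring.
Check the 12 heavy atoms by environment: 1× o (aromatic, in 5-ring) → match; 4× c (aromatic, in 5-ring) → match; 6× C (acyclic) → no; 1× O (acyclic) → no.
Summing the matching environments: 1 + 4 = 5 matching atoms.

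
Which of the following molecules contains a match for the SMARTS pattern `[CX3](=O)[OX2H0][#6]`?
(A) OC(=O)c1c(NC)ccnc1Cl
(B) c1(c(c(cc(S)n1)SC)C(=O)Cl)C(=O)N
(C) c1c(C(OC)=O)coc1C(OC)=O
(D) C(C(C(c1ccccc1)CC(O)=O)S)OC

C

[CX3](=O)[OX2H0][#6] describes a carbonyl carbon bonded to an oxygen that is itself bonded to carbon (no H on that O) (an ester).
(A) has a carboxylic acid group (-C(=O)OH) but the singly-bonded O carries H (OX2H1, not H0).
(B) has a primary amide (-C(=O)NH2) but the carbonyl is bonded to N, not to an O-C linkage.
(C) contains a methyl-ester group (-C(=O)OCH3), which satisfies every atom and bond constraint.
(D) has a carboxylic acid group (-C(=O)OH) but the singly-bonded O carries H (OX2H1, not H0).
So the answer is (C).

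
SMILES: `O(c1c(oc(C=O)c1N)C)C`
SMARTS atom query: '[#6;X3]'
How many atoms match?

The query [#6;X3] means: any carbon (aromatic or not) with three total connections.
Check the 11 heavy atoms by environment: 1× o (aromatic, X2) → no; 4× c (aromatic, X3) → match; 1× N (X3) → no; 1× C (X3) → match; 1× O (X1) → no; 2× C (X4) → no; 1× O (X2) → no.
Summing the matching environments: 4 + 1 = 5 matching atoms.

5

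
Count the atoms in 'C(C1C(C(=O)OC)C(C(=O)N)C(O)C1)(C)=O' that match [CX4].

The query [CX4] means: C with X4: aliphatic carbon with exactly 4 total connections (bonds + H).
Check the 16 heavy atoms by environment: 7× C (X4) → match; 3× C (X3) → no; 3× O (X1) → no; 2× O (X2) → no; 1× N (X3) → no.
That gives 7 matching atoms.

7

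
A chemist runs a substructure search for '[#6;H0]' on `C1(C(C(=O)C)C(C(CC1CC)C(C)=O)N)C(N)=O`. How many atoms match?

The query [#6;H0] means: any carbon with no attached hydrogen.
Check the 18 heavy atoms by environment: 5× C (H1) → no; 2× C (H2) → no; 3× C (H0) → match; 3× O (H0) → no; 3× C (H3) → no; 2× N (H2) → no.
That gives 3 matching atoms.

3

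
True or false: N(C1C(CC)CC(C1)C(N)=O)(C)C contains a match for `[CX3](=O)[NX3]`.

True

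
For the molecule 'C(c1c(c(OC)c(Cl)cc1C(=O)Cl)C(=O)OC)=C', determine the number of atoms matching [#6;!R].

The query [#6;!R] means: carbon not in any ring.
Check the 18 heavy atoms by environment: 6× c (aromatic, in 6-ring) → no; 2× Cl (acyclic) → no; 4× O (acyclic) → no; 6× C (acyclic) → match.
That gives 6 matching atoms.

6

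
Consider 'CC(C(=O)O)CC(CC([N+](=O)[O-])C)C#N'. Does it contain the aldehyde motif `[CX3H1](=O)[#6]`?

No

The pattern [CX3H1](=O)[#6] describes an sp2 carbon with one H, double-bonded to O and single-bonded to carbon — an aldehyde.
The closest candidate here is a carboxylic acid group (-C(=O)OH), but the carbonyl carbon has H0 and is bonded to O, not H1. No other fragment satisfies the full query, so there is no match.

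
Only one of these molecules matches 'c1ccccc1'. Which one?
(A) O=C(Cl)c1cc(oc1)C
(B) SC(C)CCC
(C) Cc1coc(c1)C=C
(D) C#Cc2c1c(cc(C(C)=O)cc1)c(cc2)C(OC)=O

c1ccccc1 describes six aromatic carbons in a ring (a benzene ring).
(A) has a methyl group (-CH3) but no six-membered all-carbon aromatic ring is present.
(B) has a methyl group (-CH3) but no six-membered all-carbon aromatic ring is present.
(C) has a methyl group (-CH3) but no six-membered all-carbon aromatic ring is present.
(D) contains the required atom environment, so the pattern matches.
So the answer is (D).

D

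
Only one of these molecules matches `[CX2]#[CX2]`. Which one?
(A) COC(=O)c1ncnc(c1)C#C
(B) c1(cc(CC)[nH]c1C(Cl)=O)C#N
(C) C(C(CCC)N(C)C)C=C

[CX2]#[CX2] describes a carbon-carbon triple bond (an alkyne).
(A) contains an ethynyl group (-C#CH), which satisfies every atom and bond constraint.
(B) has a nitrile (-C#N) but the triple bond is C#N, not C#C.
(C) has a vinyl group (-CH=CH2) but the C=C is a double bond; both carbons are CX3, not CX2.
So the answer is (A).

A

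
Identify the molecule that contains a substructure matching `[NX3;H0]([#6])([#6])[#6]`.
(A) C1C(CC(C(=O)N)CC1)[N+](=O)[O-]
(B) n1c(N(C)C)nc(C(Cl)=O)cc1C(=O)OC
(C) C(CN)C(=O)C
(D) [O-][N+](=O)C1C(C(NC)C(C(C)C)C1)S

B

[NX3;H0]([#6])([#6])[#6] describes a trivalent nitrogen with no H, bonded to three carbons (a tertiary amine).
(A) has a primary amide (-C(=O)NH2) but the amide nitrogen has H2 and only one carbon neighbour.
(B) contains a dimethylamino group (-N(CH3)2), which satisfies every atom and bond constraint.
(C) has a primary amino group (-NH2) but the nitrogen has H2, not H0 with three carbons.
(D) has an N-methylamino group (-NHCH3) but the nitrogen still has one H (H1), not H0.
So the answer is (B).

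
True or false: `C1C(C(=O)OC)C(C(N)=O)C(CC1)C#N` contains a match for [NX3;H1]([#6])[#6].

False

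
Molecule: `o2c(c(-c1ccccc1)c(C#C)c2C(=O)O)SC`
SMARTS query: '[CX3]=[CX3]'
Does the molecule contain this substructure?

No

The pattern [CX3]=[CX3] describes a non-aromatic C=C double bond between two sp2 carbons — an alkene.
The closest candidate here is an ethynyl group (-C#CH), but the C-C bond is a triple bond, not a double bond. No other fragment satisfies the full query, so there is no match.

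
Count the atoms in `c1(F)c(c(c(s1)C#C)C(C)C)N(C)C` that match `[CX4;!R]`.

Check the 14 heavy atoms by environment: 1× s (aromatic, X2, in 5-ring) → no; 4× c (aromatic, X3, in 5-ring) → no; 1× F (X1, acyclic) → no; 2× C (X2, acyclic) → no; 1× N (X3, acyclic) → no; 5× C (X4, acyclic) → match.
That gives 5 matching atoms.

5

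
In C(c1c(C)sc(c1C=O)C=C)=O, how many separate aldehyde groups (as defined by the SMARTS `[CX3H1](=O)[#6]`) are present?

2

[CX3H1](=O)[#6] is the SMARTS for an aldehyde: an sp2 carbon with one H, double-bonded to O and single-bonded to carbon.
The molecule carries 2 separate instances of an aldehyde (-CHO) meeting every constraint; each maps to a distinct set of atoms, giving 2 matches.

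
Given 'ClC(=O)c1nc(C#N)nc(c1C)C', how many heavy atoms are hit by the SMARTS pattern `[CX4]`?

The query [CX4] means: C with X4: aliphatic carbon with exactly 4 total connections (bonds + H).
Check the 13 heavy atoms by environment: 2× n (aromatic, X2) → no; 4× c (aromatic, X3) → no; 2× C (X4) → match; 1× C (X2) → no; 1× N (X1) → no; 1× C (X3) → no; 1× O (X1) → no; 1× Cl (X1) → no.
That gives 2 matching atoms.

2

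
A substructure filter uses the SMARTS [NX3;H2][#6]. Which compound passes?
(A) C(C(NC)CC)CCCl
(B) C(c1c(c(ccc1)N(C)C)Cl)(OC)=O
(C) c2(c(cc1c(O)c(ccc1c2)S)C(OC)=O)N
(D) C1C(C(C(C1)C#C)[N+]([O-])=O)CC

[NX3;H2][#6] describes a trivalent nitrogen with two H attached to carbon (a primary amine).
(A) has an N-methylamino group (-NHCH3) but the nitrogen bears two carbons and only one H (H1), not H2.
(B) has a dimethylamino group (-N(CH3)2) but the nitrogen has H0, not H2.
(C) contains a primary amino group (-NH2), which satisfies every atom and bond constraint.
(D) has a nitro group (-[N+](=O)[O-]) but the nitrogen is [N+] with no H, not NX3H2.
So the answer is (C).

C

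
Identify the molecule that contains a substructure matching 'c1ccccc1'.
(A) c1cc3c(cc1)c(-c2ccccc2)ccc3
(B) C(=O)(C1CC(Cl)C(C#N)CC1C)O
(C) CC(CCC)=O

c1ccccc1 describes six aromatic carbons in a ring (a benzene ring).
(A) contains a phenyl ring, which satisfies every atom and bond constraint.
(B) has a methyl group (-CH3) but no six-membered all-carbon aromatic ring is present.
(C) has a methyl group (-CH3) but no six-membered all-carbon aromatic ring is present.
So the answer is (A).

A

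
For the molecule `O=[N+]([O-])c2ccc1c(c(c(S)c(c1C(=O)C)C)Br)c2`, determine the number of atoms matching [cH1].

3

The query [cH1] means: aromatic carbon bearing exactly one hydrogen.
Check the 19 heavy atoms by environment: 7× c (aromatic, H0) → no; 3× c (aromatic, H1) → match; 1× N (charge +1, H0) → no; 1× O (charge -1, H0) → no; 2× O (H0) → no; 1× Br (H0) → no; 2× C (H3) → no; 1× S (H1) → no; 1× C (H0) → no.
That gives 3 matching atoms.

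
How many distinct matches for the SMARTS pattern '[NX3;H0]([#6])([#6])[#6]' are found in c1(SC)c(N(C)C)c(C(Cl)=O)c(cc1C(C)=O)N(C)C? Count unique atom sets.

2

[NX3;H0]([#6])([#6])[#6] is the SMARTS for a tertiary amine: a trivalent nitrogen with no H, bonded to three carbons.
The molecule carries 2 separate instances of a dimethylamino group (-N(CH3)2) meeting every constraint; each maps to a distinct set of atoms, giving 2 matches.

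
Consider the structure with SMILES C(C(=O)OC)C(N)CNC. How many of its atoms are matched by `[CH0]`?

1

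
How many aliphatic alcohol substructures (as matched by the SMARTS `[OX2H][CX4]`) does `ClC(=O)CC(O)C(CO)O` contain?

3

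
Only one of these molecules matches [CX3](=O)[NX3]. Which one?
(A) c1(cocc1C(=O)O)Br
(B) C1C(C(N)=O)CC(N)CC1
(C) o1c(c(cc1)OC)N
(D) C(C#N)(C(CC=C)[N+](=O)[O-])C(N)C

[CX3](=O)[NX3] describes a carbonyl carbon bonded to a trivalent nitrogen (an amide).
(A) has a carboxylic acid group (-C(=O)OH) but the carbonyl is bonded to O, not to an NX3 nitrogen.
(B) contains a primary amide (-C(=O)NH2), which satisfies every atom and bond constraint.
(C) has a primary amino group (-NH2) but the -NH2 is not attached to a carbonyl carbon.
(D) has a primary amino group (-NH2) but the -NH2 is not attached to a carbonyl carbon.
So the answer is (B).

B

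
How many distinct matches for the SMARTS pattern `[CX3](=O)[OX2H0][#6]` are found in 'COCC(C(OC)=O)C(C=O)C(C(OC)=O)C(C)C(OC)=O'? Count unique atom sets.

3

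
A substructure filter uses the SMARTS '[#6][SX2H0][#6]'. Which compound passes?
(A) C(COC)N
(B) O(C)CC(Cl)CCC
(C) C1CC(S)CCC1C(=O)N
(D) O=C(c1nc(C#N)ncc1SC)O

[#6][SX2H0][#6] describes an aliphatic sulfur bridging two carbons with no H on the sulfur (a thioether).
(A) has a methoxy ether (-OCH3) but the bridging atom is O, not S.
(B) has a methoxy ether (-OCH3) but the bridging atom is O, not S.
(C) has a thiol (-SH) but the sulfur has H1, not H0 bridging two carbons.
(D) contains a methylthio ether (-SCH3), which satisfies every atom and bond constraint.
So the answer is (D).

D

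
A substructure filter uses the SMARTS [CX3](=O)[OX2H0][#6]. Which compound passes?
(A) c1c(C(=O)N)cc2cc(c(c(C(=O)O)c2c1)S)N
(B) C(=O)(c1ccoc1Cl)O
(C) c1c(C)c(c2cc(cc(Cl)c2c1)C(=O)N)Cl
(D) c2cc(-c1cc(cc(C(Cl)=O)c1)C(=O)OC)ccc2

D

[CX3](=O)[OX2H0][#6] describes a carbonyl carbon bonded to an oxygen that is itself bonded to carbon (no H on that O) (an ester).
(A) has a carboxylic acid group (-C(=O)OH) but the singly-bonded O carries H (OX2H1, not H0).
(B) has a carboxylic acid group (-C(=O)OH) but the singly-bonded O carries H (OX2H1, not H0).
(C) has a primary amide (-C(=O)NH2) but the carbonyl is bonded to N, not to an O-C linkage.
(D) contains a methyl-ester group (-C(=O)OCH3), which satisfies every atom and bond constraint.
So the answer is (D).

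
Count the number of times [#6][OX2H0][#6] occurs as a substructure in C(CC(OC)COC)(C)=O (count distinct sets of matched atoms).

[#6][OX2H0][#6] is the SMARTS for an ether: an aliphatic oxygen bridging two carbons with no H on the oxygen.
The molecule carries 2 separate instances of a methoxy ether (-OCH3) meeting every constraint; each maps to a distinct set of atoms, giving 2 matches.

2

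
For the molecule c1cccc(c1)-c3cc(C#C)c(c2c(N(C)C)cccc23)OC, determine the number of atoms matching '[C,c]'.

Check the 23 heavy atoms by environment: 16× c (aromatic) → match; 1× O → no; 5× C → match; 1× N → no.
Summing the matching environments: 16 + 5 = 21 matching atoms.

21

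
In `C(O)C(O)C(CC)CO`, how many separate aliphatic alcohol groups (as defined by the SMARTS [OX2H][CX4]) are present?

3

[OX2H][CX4] is the SMARTS for an aliphatic alcohol: a hydroxyl oxygen bound to an sp3 (X4) carbon.
The molecule carries 3 separate instances of a hydroxyl group (-OH) meeting every constraint; each maps to a distinct set of atoms, giving 3 matches.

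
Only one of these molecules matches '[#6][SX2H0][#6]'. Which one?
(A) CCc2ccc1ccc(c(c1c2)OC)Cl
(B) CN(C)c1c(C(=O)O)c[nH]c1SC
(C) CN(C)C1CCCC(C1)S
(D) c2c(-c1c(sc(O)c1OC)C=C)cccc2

[#6][SX2H0][#6] describes an aliphatic sulfur bridging two carbons with no H on the sulfur (a thioether).
(A) has a methoxy ether (-OCH3) but the bridging atom is O, not S.
(B) contains a methylthio ether (-SCH3), which satisfies every atom and bond constraint.
(C) has a thiol (-SH) but the sulfur has H1, not H0 bridging two carbons.
(D) has a methoxy ether (-OCH3) but the bridging atom is O, not S.
So the answer is (B).

B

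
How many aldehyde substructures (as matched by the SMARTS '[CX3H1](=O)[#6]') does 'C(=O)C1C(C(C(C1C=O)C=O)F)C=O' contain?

[CX3H1](=O)[#6] is the SMARTS for an aldehyde: an sp2 carbon with one H, double-bonded to O and single-bonded to carbon.
The molecule carries 4 separate instances of an aldehyde (-CHO) meeting every constraint; each maps to a distinct set of atoms, giving 4 matches.

4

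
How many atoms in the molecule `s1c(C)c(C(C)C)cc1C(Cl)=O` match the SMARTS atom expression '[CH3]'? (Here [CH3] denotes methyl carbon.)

3

The query [CH3] means: aliphatic carbon with exactly three hydrogens.
Check the 12 heavy atoms by environment: 1× s (aromatic, H0) → no; 3× c (aromatic, H0) → no; 1× c (aromatic, H1) → no; 3× C (H3) → match; 1× C (H1) → no; 1× C (H0) → no; 1× O (H0) → no; 1× Cl (H0) → no.
That gives 3 matching atoms.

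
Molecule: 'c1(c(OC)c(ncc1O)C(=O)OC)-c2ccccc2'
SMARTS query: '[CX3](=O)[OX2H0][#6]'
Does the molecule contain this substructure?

The pattern [CX3](=O)[OX2H0][#6] describes a carbonyl carbon bonded to an oxygen that is itself bonded to carbon (no H on that O) — an ester.
The molecule carries a methyl-ester group (-C(=O)OCH3), whose atoms satisfy every constraint of the query, so the pattern matches.

Yes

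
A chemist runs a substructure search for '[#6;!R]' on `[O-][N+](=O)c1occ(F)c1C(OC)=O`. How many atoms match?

The query [#6;!R] means: carbon not in any ring.
Check the 13 heavy atoms by environment: 1× o (aromatic, in 5-ring) → no; 4× c (aromatic, in 5-ring) → no; 1× F (acyclic) → no; 1× N (charge +1, acyclic) → no; 1× O (charge -1, acyclic) → no; 3× O (acyclic) → no; 2× C (acyclic) → match.
That gives 2 matching atoms.

2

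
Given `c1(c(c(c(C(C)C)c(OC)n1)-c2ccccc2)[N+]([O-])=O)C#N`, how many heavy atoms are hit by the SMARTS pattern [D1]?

6

The query [D1] means: atom with exactly one heavy-atom neighbour (degree 1).
Check the 22 heavy atoms by environment: 1× n (aromatic, D2) → no; 6× c (aromatic, D3) → no; 1× O (D2) → no; 3× C (D1) → match; 1× C (D2) → no; 1× N (D1) → match; 5× c (aromatic, D2) → no; 1× C (D3) → no; 1× N (charge +1, D3) → no; 1× O (charge -1, D1) → match; 1× O (D1) → match.
Summing the matching environments: 3 + 1 + 1 + 1 = 6 matching atoms.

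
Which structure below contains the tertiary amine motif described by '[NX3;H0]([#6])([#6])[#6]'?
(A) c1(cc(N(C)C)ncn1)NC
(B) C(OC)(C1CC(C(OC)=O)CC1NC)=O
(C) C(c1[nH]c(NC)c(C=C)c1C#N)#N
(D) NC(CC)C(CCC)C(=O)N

A

[NX3;H0]([#6])([#6])[#6] describes a trivalent nitrogen with no H, bonded to three carbons (a tertiary amine).
(A) contains a dimethylamino group (-N(CH3)2), which satisfies every atom and bond constraint.
(B) has an N-methylamino group (-NHCH3) but the nitrogen still has one H (H1), not H0.
(C) has an N-methylamino group (-NHCH3) but the nitrogen still has one H (H1), not H0.
(D) has a primary amide (-C(=O)NH2) but the amide nitrogen has H2 and only one carbon neighbour.
So the answer is (A).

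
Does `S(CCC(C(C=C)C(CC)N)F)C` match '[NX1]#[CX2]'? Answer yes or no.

No

The pattern [NX1]#[CX2] describes a nitrogen triple-bonded to a two-connected carbon — a nitrile.
The closest candidate here is a primary amino group (-NH2), but the nitrogen is NX3 (three connections), not NX1 triple-bonded. No other fragment satisfies the full query, so there is no match.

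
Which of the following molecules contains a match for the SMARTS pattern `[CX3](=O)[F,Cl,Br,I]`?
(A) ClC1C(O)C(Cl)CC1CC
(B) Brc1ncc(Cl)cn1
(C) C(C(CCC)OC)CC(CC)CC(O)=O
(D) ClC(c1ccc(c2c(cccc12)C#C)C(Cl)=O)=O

D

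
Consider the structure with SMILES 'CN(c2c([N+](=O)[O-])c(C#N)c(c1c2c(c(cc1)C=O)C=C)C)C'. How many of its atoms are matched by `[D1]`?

The query [D1] means: atom with exactly one heavy-atom neighbour (degree 1).
Check the 23 heavy atoms by environment: 8× c (aromatic, D3) → no; 2× c (aromatic, D2) → no; 1× N (D3) → no; 4× C (D1) → match; 3× C (D2) → no; 2× O (D1) → match; 1× N (D1) → match; 1× N (charge +1, D3) → no; 1× O (charge -1, D1) → match.
Summing the matching environments: 4 + 2 + 1 + 1 = 8 matching atoms.

8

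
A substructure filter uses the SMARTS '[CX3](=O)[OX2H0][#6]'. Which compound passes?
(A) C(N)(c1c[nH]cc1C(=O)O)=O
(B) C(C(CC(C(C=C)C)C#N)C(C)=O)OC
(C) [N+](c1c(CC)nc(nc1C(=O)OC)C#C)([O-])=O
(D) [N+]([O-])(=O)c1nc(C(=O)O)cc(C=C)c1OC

C

[CX3](=O)[OX2H0][#6] describes a carbonyl carbon bonded to an oxygen that is itself bonded to carbon (no H on that O) (an ester).
(A) has a carboxylic acid group (-C(=O)OH) but the singly-bonded O carries H (OX2H1, not H0).
(B) has a methoxy ether (-OCH3) but the ether oxygen is not adjacent to a C=O carbon.
(C) contains a methyl-ester group (-C(=O)OCH3), which satisfies every atom and bond constraint.
(D) has a carboxylic acid group (-C(=O)OH) but the singly-bonded O carries H (OX2H1, not H0).
So the answer is (C).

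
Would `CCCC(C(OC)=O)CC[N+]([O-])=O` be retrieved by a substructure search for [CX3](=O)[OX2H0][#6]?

Yes

The pattern [CX3](=O)[OX2H0][#6] describes a carbonyl carbon bonded to an oxygen that is itself bonded to carbon (no H on that O) — an ester.
The molecule carries a methyl-ester group (-C(=O)OCH3), whose atoms satisfy every constraint of the query, so the pattern matches.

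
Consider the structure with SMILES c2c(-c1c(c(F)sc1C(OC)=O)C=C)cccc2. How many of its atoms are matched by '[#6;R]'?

10

Check the 18 heavy atoms by environment: 1× s (aromatic, in 5-ring) → no; 4× c (aromatic, in 5-ring) → match; 4× C (acyclic) → no; 2× O (acyclic) → no; 1× F (acyclic) → no; 6× c (aromatic, in 6-ring) → match.
Summing the matching environments: 4 + 6 = 10 matching atoms.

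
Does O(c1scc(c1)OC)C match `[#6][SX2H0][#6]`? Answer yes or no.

No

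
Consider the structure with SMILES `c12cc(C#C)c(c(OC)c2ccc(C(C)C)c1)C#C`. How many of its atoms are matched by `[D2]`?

Check the 19 heavy atoms by environment: 6× c (aromatic, D3) → no; 4× c (aromatic, D2) → match; 2× C (D2) → match; 5× C (D1) → no; 1× C (D3) → no; 1× O (D2) → match.
Summing the matching environments: 4 + 2 + 1 = 7 matching atoms.

7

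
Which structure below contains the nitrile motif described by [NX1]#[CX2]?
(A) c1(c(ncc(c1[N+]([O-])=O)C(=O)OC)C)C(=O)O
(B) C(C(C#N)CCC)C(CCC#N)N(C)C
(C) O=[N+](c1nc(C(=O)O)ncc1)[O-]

[NX1]#[CX2] describes a nitrogen triple-bonded to a two-connected carbon (a nitrile).
(A) has a nitro group (-[N+](=O)[O-]) but there is no C#N triple bond.
(B) contains a nitrile (-C#N), which satisfies every atom and bond constraint.
(C) has a nitro group (-[N+](=O)[O-]) but there is no C#N triple bond.
So the answer is (B).

B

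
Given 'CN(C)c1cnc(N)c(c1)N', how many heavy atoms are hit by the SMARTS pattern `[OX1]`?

Check the 11 heavy atoms by environment: 1× n (aromatic, X2) → no; 5× c (aromatic, X3) → no; 3× N (X3) → no; 2× C (X4) → no.
No environment satisfies the query, so 0 matching atoms.

0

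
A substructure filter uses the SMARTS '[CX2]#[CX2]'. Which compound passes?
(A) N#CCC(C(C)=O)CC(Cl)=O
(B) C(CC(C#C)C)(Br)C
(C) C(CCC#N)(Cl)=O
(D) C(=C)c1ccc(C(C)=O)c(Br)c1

B

[CX2]#[CX2] describes a carbon-carbon triple bond (an alkyne).
(A) has a nitrile (-C#N) but the triple bond is C#N, not C#C.
(B) contains an ethynyl group (-C#CH), which satisfies every atom and bond constraint.
(C) has a nitrile (-C#N) but the triple bond is C#N, not C#C.
(D) has a vinyl group (-CH=CH2) but the C=C is a double bond; both carbons are CX3, not CX2.
So the answer is (B).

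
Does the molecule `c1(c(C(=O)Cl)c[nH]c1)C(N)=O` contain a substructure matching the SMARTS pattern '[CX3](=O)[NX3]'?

The pattern [CX3](=O)[NX3] describes a carbonyl carbon bonded to a trivalent nitrogen — an amide.
The molecule carries a primary amide (-C(=O)NH2), whose atoms satisfy every constraint of the query, so the pattern matches.

Yes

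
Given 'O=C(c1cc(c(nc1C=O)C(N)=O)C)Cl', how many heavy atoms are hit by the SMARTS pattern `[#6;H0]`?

Check the 15 heavy atoms by environment: 1× n (aromatic, H0) → no; 4× c (aromatic, H0) → match; 1× c (aromatic, H1) → no; 1× C (H1) → no; 3× O (H0) → no; 2× C (H0) → match; 1× N (H2) → no; 1× Cl (H0) → no; 1× C (H3) → no.
Summing the matching environments: 4 + 2 = 6 matching atoms.

6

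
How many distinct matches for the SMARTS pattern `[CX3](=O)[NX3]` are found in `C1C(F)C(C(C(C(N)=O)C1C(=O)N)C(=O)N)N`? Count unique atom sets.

3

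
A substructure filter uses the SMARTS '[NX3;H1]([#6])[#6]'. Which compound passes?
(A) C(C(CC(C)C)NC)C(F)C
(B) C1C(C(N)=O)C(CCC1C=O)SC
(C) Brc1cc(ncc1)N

A

[NX3;H1]([#6])[#6] describes a trivalent nitrogen with one H, bonded to two carbons (a secondary amine).
(A) contains an N-methylamino group (-NHCH3), which satisfies every atom and bond constraint.
(B) has a primary amide (-C(=O)NH2) but the -C(=O)NH2 nitrogen has H2, not H1.
(C) has a primary amino group (-NH2) but the nitrogen has H2 and only one carbon neighbour.
So the answer is (A).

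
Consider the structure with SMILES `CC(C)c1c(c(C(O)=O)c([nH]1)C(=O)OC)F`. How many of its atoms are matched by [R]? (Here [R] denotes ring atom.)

5

Check the 16 heavy atoms by environment: 1× n (aromatic, in 5-ring) → match; 4× c (aromatic, in 5-ring) → match; 6× C (acyclic) → no; 4× O (acyclic) → no; 1× F (acyclic) → no.
Summing the matching environments: 1 + 4 = 5 matching atoms.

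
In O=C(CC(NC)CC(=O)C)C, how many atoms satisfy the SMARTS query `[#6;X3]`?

The query [#6;X3] means: any carbon (aromatic or not) with three total connections.
Check the 11 heavy atoms by environment: 6× C (X4) → no; 1× N (X3) → no; 2× C (X3) → match; 2× O (X1) → no.
That gives 2 matching atoms.

2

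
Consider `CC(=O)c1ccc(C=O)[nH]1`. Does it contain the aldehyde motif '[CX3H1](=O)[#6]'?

The pattern [CX3H1](=O)[#6] describes an sp2 carbon with one H, double-bonded to O and single-bonded to carbon — an aldehyde.
The molecule carries an aldehyde (-CHO), whose atoms satisfy every constraint of the query, so the pattern matches.

Yes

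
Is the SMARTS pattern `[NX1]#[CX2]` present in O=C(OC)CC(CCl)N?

The pattern [NX1]#[CX2] describes a nitrogen triple-bonded to a two-connected carbon — a nitrile.
The closest candidate here is a primary amino group (-NH2), but the nitrogen is NX3 (three connections), not NX1 triple-bonded. No other fragment satisfies the full query, so there is no match.

No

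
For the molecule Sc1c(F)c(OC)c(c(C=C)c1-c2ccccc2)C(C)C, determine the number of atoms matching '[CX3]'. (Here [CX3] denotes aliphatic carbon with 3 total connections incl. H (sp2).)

2

Check the 21 heavy atoms by environment: 12× c (aromatic, X3) → no; 4× C (X4) → no; 1× O (X2) → no; 1× F (X1) → no; 1× S (X2) → no; 2× C (X3) → match.
That gives 2 matching atoms.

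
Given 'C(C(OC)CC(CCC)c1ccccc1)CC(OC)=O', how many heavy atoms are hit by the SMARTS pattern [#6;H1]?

7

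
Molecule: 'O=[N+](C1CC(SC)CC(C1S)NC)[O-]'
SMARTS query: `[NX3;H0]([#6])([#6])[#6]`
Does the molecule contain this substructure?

No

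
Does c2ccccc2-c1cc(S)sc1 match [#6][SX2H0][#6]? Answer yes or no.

No

The pattern [#6][SX2H0][#6] describes an aliphatic sulfur bridging two carbons with no H on the sulfur — a thioether.
The closest candidate here is a thiol (-SH), but the sulfur has H1, not H0 bridging two carbons. No other fragment satisfies the full query, so there is no match.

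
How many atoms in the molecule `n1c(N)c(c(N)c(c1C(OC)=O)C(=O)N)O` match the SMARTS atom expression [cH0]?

5

The query [cH0] means: aromatic carbon with no attached hydrogen (substituted or ring-fusion).
Check the 16 heavy atoms by environment: 1× n (aromatic, H0) → no; 5× c (aromatic, H0) → match; 2× C (H0) → no; 3× O (H0) → no; 3× N (H2) → no; 1× O (H1) → no; 1× C (H3) → no.
That gives 5 matching atoms.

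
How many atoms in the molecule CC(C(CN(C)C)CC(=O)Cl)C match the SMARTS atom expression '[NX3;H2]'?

0

The query [NX3;H2] means: aliphatic N with 3 total connections, two of them H — an -NH2 nitrogen (amine or amide).
Check the 12 heavy atoms by environment: 2× C (H2, X4) → no; 2× C (H1, X4) → no; 1× C (H0, X3) → no; 1× O (H0, X1) → no; 1× Cl (H0, X1) → no; 4× C (H3, X4) → no; 1× N (H0, X3) → no.
No environment satisfies the query, so 0 matching atoms.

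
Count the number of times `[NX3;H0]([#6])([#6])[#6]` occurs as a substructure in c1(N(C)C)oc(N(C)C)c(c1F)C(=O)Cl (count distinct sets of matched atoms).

2

[NX3;H0]([#6])([#6])[#6] is the SMARTS for a tertiary amine: a trivalent nitrogen with no H, bonded to three carbons.
The molecule carries 2 separate instances of a dimethylamino group (-N(CH3)2) meeting every constraint; each maps to a distinct set of atoms, giving 2 matches.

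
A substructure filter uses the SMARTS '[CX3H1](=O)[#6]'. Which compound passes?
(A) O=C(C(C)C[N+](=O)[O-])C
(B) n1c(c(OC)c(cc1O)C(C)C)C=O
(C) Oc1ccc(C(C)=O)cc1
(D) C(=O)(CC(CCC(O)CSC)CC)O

B

[CX3H1](=O)[#6] describes an sp2 carbon with one H, double-bonded to O and single-bonded to carbon (an aldehyde).
(A) has an acetyl/ketone group (-C(=O)CH3) but the carbonyl carbon has H0 (two carbon neighbours), not H1.
(B) contains an aldehyde (-CHO), which satisfies every atom and bond constraint.
(C) has an acetyl/ketone group (-C(=O)CH3) but the carbonyl carbon has H0 (two carbon neighbours), not H1.
(D) has a carboxylic acid group (-C(=O)OH) but the carbonyl carbon has H0 and is bonded to O, not H1.
So the answer is (B).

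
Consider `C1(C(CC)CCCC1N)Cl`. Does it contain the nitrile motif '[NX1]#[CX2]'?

The pattern [NX1]#[CX2] describes a nitrogen triple-bonded to a two-connected carbon — a nitrile.
The closest candidate here is a primary amino group (-NH2), but the nitrogen is NX3 (three connections), not NX1 triple-bonded. No other fragment satisfies the full query, so there is no match.

No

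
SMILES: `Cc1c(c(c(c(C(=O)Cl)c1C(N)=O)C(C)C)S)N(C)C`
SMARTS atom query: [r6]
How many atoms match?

The query [r6] means: r6 matches atoms in a six-membered ring.
Check the 20 heavy atoms by environment: 6× c (aromatic, in 6-ring) → match; 8× C (acyclic) → no; 2× O (acyclic) → no; 2× N (acyclic) → no; 1× Cl (acyclic) → no; 1× S (acyclic) → no.
That gives 6 matching atoms.

6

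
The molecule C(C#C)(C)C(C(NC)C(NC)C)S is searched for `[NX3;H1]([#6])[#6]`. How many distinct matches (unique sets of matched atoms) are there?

2

[NX3;H1]([#6])[#6] is the SMARTS for a secondary amine: a trivalent nitrogen with one H, bonded to two carbons.
The molecule carries 2 separate instances of an N-methylamino group (-NHCH3) meeting every constraint; each maps to a distinct set of atoms, giving 2 matches.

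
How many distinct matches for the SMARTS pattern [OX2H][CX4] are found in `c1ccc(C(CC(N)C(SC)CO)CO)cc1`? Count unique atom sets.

2

[OX2H][CX4] is the SMARTS for an aliphatic alcohol: a hydroxyl oxygen bound to an sp3 (X4) carbon.
The molecule carries 2 separate instances of a hydroxyl group (-OH) meeting every constraint; each maps to a distinct set of atoms, giving 2 matches.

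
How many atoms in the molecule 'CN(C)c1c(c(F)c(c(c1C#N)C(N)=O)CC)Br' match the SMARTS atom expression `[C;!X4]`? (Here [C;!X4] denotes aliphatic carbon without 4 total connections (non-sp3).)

2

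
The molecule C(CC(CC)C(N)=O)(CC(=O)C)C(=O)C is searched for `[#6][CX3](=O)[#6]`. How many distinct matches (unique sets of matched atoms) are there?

[#6][CX3](=O)[#6] is the SMARTS for a ketone: a carbonyl carbon (no H) flanked by two carbons.
The molecule carries 2 separate instances of an acetyl/ketone group (-C(=O)CH3) meeting every constraint; each maps to a distinct set of atoms, giving 2 matches.

2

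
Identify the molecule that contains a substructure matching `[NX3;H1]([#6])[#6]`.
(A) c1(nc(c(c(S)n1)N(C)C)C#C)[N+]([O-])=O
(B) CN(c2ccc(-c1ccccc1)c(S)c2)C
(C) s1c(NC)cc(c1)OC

C

[NX3;H1]([#6])[#6] describes a trivalent nitrogen with one H, bonded to two carbons (a secondary amine).
(A) has a dimethylamino group (-N(CH3)2) but the nitrogen has H0, not H1.
(B) has a dimethylamino group (-N(CH3)2) but the nitrogen has H0, not H1.
(C) contains an N-methylamino group (-NHCH3), which satisfies every atom and bond constraint.
So the answer is (C).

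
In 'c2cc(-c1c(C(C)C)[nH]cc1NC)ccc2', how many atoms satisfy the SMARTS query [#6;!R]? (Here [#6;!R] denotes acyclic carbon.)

4

The query [#6;!R] means: carbon not in any ring.
Check the 16 heavy atoms by environment: 1× n (aromatic, in 5-ring) → no; 4× c (aromatic, in 5-ring) → no; 4× C (acyclic) → match; 6× c (aromatic, in 6-ring) → no; 1× N (acyclic) → no.
That gives 4 matching atoms.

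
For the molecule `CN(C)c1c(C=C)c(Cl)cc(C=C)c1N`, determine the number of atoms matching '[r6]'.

6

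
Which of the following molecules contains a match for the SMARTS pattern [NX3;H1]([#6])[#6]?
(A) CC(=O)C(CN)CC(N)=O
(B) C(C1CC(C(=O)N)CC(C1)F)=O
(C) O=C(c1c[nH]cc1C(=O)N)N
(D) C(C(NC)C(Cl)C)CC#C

D

[NX3;H1]([#6])[#6] describes a trivalent nitrogen with one H, bonded to two carbons (a secondary amine).
(A) has a primary amino group (-NH2) but the nitrogen has H2 and only one carbon neighbour.
(B) has a primary amide (-C(=O)NH2) but the -C(=O)NH2 nitrogen has H2, not H1.
(C) has a primary amide (-C(=O)NH2) but the -C(=O)NH2 nitrogen has H2, not H1.
(D) contains an N-methylamino group (-NHCH3), which satisfies every atom and bond constraint.
So the answer is (D).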